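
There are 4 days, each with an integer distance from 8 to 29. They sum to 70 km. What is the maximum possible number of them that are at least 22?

2

With k values at 22 or above and the rest at least 8, the sum is at least 32 + 14k.
Since the sum is 70, we need 14k ≤ 38, i.e. k ≤ 2.
k = 2 is achieved by 2 values at 22 and 2 at 8, total 60; add 10 to one value (staying below 22) to reach 70.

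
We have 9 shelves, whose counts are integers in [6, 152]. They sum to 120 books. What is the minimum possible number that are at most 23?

If only k of them are at most 23, the other 9 − k are at least 24, so the total is at least (9 − k)·24 + k·6.
This is ≤ 120, so (9 − k)·24 + 6k ≤ 120, which gives k ≥ 6.
Exactly 6 works: 6 values at 6 and 3 at 24 total 108; raise one of the low values by 12 (still ≤ 23) to hit 120.

6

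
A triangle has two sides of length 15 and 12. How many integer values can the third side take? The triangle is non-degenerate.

23

The triangle inequality gives |15 − 12| < c < 15 + 12, i.e. 3 < c < 27.
So c can be any integer from 4 to 26: 23 values.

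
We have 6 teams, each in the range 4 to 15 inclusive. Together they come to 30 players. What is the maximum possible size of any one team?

To make one team as large as possible, make the other 5 as small as possible.
The other 5 contribute at least 5 × 4 = 20, leaving at most 30 − 20 = 10.
Since 10 ≤ 15, this is achievable: one at 10 and 5 at 4.

10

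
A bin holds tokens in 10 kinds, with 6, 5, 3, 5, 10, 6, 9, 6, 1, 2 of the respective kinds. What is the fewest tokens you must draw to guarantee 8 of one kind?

49

In the worst case you take as many as possible of each kind without reaching 8: 6 + 5 + 3 + 5 + 7 + 6 + 7 + 6 + 1 + 2 = 48.
The next one must give 8 of some kind, so 48 + 1 = 49.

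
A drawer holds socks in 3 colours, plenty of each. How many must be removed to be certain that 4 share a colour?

10

In the worst case you draw 3 of each of the 3 colours: 3 × 3 = 9.
One more forces 4 of some colour, so 9 + 1 = 10.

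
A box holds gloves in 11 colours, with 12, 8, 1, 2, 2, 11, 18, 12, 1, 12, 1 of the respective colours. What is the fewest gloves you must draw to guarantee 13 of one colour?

In the worst case you take as many as possible of each colour without reaching 13: 12 + 8 + 1 + 2 + 2 + 11 + 12 + 12 + 1 + 12 + 1 = 74.
The next one must give 13 of some colour, so 74 + 1 = 75.

75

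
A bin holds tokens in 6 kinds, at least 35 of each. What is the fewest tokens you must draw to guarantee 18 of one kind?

103

You could draw 17 of every kind without reaching 18 of any — 102 in all.
One more forces 18 of some kind, so 102 + 1 = 103.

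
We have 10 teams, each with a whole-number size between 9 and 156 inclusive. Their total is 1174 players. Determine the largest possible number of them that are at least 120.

9

Suppose k of them are at least 120. Those contribute at least 120 each and the other 10 − k at least 9 each.
So the total is at least 120k + 9(10 − k) = 90 + 111k. This must be ≤ 1174, giving k ≤ 9.
k = 9 is achieved by 9 values at 120 and 1 at 9, total 1089; add 85 to one value (staying below 120) to reach 1174.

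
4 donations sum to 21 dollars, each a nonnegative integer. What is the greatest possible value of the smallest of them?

5

If every one of the 4 were at least 6, the total would be at least 4 × 6 = 24 > 21.
Equality holds with 3 values of 5 and 1 value of 6.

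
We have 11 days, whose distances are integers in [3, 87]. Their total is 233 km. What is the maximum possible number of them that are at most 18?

Suppose k of them are at most 18. Those contribute at most 18 each and the rest at most 87 each.
So the total is at most 18k + 87(11 − k) = 957 − 69k. This must still be ≥ 233, so k ≤ 10.
k = 10 is achieved by 10 values at 18 and 1 at 87, total 267; lower one of the 87's by 34 (still > 18) to reach 233.

10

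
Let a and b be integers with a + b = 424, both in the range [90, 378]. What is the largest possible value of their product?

ab = a(424 − a) is maximized when a is as near 424/2 as the bounds allow.
Taking a = 212 and b = 212 (both in [90, 378]) gives ab = 44944.

44944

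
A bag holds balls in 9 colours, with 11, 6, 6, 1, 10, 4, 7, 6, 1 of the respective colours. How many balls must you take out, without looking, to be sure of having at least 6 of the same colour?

In the worst case you take as many as possible of each colour without reaching 6: 5 + 5 + 5 + 1 + 5 + 4 + 5 + 5 + 1 = 36.
The next one must give 6 of some colour, so 36 + 1 = 37.

37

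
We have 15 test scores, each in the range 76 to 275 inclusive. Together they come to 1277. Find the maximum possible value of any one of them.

Maximizing one value means minimizing the remaining 14.
The other 14 contribute at least 14 × 76 = 1064, leaving at most 1277 − 1064 = 213.
Since 213 ≤ 275, this is achievable: one at 213 and 14 at 76.

213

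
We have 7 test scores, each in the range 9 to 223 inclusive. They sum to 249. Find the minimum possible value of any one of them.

9

Minimizing one value means maximizing the remaining 6.
The other 6 can take up 6 × 223 = 1338 ≥ 249 − 9, so one score can sit at its floor of 9.
Achievable: one at 9 and the other 6 totalling 240, which fits since 6 × 9 ≤ 240 ≤ 6 × 223.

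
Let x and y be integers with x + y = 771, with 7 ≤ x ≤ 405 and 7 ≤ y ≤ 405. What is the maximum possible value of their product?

148610

With x + y fixed, xy peaks when the two are closest together.
Taking x = 385 and y = 386 (both in [7, 405]) gives xy = 148610.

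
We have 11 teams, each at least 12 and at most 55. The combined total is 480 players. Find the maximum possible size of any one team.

55

Maximizing one value means minimizing the remaining 10.
The other 10 contribute at least 10 × 12 = 120, leaving at most 480 − 120 = 360.
But each team is capped at 55, so the maximum is 55.
Achievable: one at 55 and the other 10 totalling 425, which fits since 10 × 12 ≤ 425 ≤ 10 × 55.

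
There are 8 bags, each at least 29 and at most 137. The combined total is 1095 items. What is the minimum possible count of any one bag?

136

To make one bag as small as possible, make the other 7 as large as possible.
The other 7 contribute at most 7 × 137 = 959, leaving at least 1095 − 959 = 136.
Since 136 ≥ 29, this is achievable: one at 136 and 7 at 137.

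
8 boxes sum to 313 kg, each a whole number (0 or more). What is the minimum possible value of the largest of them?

If every one of the 8 were at most 39, the total would be at most 8 × 39 = 312 < 313.
Achievable: 1 of them at 40 and 7 at 39 total 313.

40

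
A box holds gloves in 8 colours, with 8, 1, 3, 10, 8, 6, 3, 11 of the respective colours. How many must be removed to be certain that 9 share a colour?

46

In the worst case you take as many as possible of each colour without reaching 9: 8 + 1 + 3 + 8 + 8 + 6 + 3 + 8 = 45.
The next one must give 9 of some colour, so 45 + 1 = 46.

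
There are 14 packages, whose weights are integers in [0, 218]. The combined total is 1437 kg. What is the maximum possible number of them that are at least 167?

If k of the values are ≥ 167, the total is ≥ 167k + 0(14 − k).
Setting 167k + 0(14 − k) ≤ 1437 gives 167k ≤ 1437, so k ≤ 8.
k = 8 is achieved by 8 values at 167 and 6 at 0, total 1336; add 101 to one value (staying below 167) to reach 1437.

8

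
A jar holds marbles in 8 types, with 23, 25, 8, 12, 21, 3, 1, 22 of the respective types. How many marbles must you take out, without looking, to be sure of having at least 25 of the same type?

In the worst case you take as many as possible of each type without reaching 25: 23 + 24 + 8 + 12 + 21 + 3 + 1 + 22 = 114.
The next one must give 25 of some type, so 114 + 1 = 115.

115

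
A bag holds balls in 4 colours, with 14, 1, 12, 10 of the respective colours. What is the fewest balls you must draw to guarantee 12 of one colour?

In the worst case you take as many as possible of each colour without reaching 12: 11 + 1 + 11 + 10 = 33.
The next one must give 12 of some colour, so 33 + 1 = 34.

34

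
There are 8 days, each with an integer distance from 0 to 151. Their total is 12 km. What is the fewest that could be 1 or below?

2

If only k of them are at most 1, the other 8 − k are at least 2, so the total is at least (8 − k)·2 + k·0.
This is ≤ 12, so (8 − k)·2 + 0k ≤ 12, which gives k ≥ 2.
Exactly 2 works: 2 values at 0 and 6 at 2 total 12.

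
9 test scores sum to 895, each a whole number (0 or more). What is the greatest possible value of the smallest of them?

99

The average is 895/9 < 100, so some value is ≤ 99.
Equality holds with 5 values of 99 and 4 values of 100.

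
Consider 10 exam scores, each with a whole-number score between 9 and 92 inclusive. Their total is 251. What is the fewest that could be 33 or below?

4

Each value above 33 is at least 34, contributing at least 34 − 9 = 25 above the floor 9.
The sum exceeds the floor total 90 by 161, so at most ⌊161/25⌋ = 6 exceed 33, and at least 4 are ≤ 33.
Exactly 4 works: 4 values at 9 and 6 at 34 total 240; raise one of the low values by 11 (still ≤ 33) to hit 251.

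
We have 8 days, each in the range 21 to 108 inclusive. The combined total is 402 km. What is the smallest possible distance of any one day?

21

Minimizing one value means maximizing the remaining 7.
The other 7 can take up 7 × 108 = 756 ≥ 402 − 21, so one day can sit at its floor of 21.
Achievable: one at 21 and the other 7 totalling 381, which fits since 7 × 21 ≤ 381 ≤ 7 × 108.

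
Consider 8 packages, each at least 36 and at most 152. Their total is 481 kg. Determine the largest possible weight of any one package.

152

To make one package as large as possible, make the other 7 as small as possible.
The other 7 contribute at least 7 × 36 = 252, leaving at most 481 − 252 = 229.
But each package is capped at 152, so the maximum is 152.
Achievable: one at 152 and the other 7 totalling 329, which fits since 7 × 36 ≤ 329 ≤ 7 × 152.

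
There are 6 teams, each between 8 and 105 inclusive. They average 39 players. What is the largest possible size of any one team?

105

Maximizing one value means minimizing the remaining 5.
The total is 6 × 39 = 234.
The other 5 contribute at least 5 × 8 = 40, leaving at most 234 − 40 = 194.
But each team is capped at 105, so the maximum is 105.
Achievable: one at 105 and the other 5 totalling 129, which fits since 5 × 8 ≤ 129 ≤ 5 × 105.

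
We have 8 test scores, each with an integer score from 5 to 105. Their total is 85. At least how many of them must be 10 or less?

1

Each value above 10 is at least 11, contributing at least 11 − 5 = 6 above the floor 5.
The sum exceeds the floor total 40 by 45, so at most ⌊45/6⌋ = 7 exceed 10, and at least 1 are ≤ 10.
Exactly 1 works: 1 value at 5 and 7 at 11 total 82; raise one of the low values by 3 (still ≤ 10) to hit 85.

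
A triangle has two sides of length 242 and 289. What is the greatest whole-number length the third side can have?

The third side must be less than 242 + 289 = 531.
The largest integer below 531 is 530.

530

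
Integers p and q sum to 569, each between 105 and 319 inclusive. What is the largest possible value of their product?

80940

With p + q fixed, pq peaks when the two are closest together.
Taking p = 284 and q = 285 (both in [105, 319]) gives pq = 80940.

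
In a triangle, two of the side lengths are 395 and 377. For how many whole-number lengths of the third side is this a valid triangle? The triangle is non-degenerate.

753

The triangle inequality gives |395 − 377| < c < 395 + 377, i.e. 18 < c < 772.
So c can be any integer from 19 to 771: 753 values.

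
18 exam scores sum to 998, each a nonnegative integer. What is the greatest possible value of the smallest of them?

55

The average is 998/18 < 56, so some value is ≤ 55.
Taking 10 copies of 55 and 8 copies of 56 gives exactly 998, so 55 is attained.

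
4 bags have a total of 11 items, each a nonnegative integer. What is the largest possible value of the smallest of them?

2

The average is 11/4 < 3, so some value is ≤ 2.
Equality holds with 1 value of 2 and 3 values of 3.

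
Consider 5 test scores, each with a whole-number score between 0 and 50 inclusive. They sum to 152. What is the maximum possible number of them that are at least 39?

3

Suppose k of them are at least 39. Those contribute at least 39 each and the other 5 − k at least 0 each.
So the total is at least 39k + 0(5 − k) = 0 + 39k. This must be ≤ 152, giving k ≤ 3.
k = 3 is achieved by 3 values at 39 and 2 at 0, total 117; add 35 to one value (staying below 39) to reach 152.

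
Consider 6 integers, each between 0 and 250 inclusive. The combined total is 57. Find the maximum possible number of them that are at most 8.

5

Each value at 8 or below falls at least 250 − 8 = 242 short of the ceiling 250.
The ceiling total is 6 × 250 = 1500, and we need 57, so at most ⌊(1500 − 57)/242⌋ = 5 can be that low.
k = 5 is achieved by 5 values at 8 and 1 at 250, total 290; lower one of the 250's by 233 (still > 8) to reach 57.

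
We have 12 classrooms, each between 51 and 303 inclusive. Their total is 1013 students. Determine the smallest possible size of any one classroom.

51

To make one classroom as small as possible, make the other 11 as large as possible.
The other 11 can take up 11 × 303 = 3333 ≥ 1013 − 51, so one classroom can sit at its floor of 51.
Achievable: one at 51 and the other 11 totalling 962, which fits since 11 × 51 ≤ 962 ≤ 11 × 303.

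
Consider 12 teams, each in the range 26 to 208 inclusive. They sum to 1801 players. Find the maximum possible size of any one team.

208

To make one team as large as possible, make the other 11 as small as possible.
The other 11 contribute at least 11 × 26 = 286, leaving at most 1801 − 286 = 1515.
But each team is capped at 208, so the maximum is 208.
Achievable: one at 208 and the other 11 totalling 1593, which fits since 11 × 26 ≤ 1593 ≤ 11 × 208.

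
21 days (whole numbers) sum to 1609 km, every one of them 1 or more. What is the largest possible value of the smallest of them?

If every one of the 21 were at least 77, the total would be at least 21 × 77 = 1617 > 1609.
Equality holds with 8 values of 76 and 13 values of 77.

76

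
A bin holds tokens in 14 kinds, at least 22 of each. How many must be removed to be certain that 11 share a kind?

In the worst case you draw 10 of each of the 14 kinds: 14 × 10 = 140.
One more forces 11 of some kind, so 140 + 1 = 141.

141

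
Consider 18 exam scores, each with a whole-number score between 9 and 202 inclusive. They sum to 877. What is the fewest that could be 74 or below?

8

If only k of them are at most 74, the other 18 − k are at least 75, so the total is at least (18 − k)·75 + k·9.
This is ≤ 877, so (18 − k)·75 + 9k ≤ 877, which gives k ≥ 8.
Exactly 8 works: 8 values at 9 and 10 at 75 total 822; raise one of the low values by 55 (still ≤ 74) to hit 877.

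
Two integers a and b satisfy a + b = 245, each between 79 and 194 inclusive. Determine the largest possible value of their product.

15006

With a + b fixed, ab peaks when the two are closest together.
Taking a = 122 and b = 123 (both in [79, 194]) gives ab = 15006.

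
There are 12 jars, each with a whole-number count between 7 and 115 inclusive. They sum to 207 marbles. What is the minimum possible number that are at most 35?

8

Let j be the number exceeding 35. Then the total is ≥ 36·j + 7·(12 − j) = 84 + 29j.
So 29j ≤ 123 and j ≤ 4; hence at least 12 − 4 = 8 are ≤ 35.
Exactly 8 works: 8 values at 7 and 4 at 36 total 200; raise one of the low values by 7 (still ≤ 35) to hit 207.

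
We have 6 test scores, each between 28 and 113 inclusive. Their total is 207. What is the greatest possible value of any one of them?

Maximizing one value means minimizing the remaining 5.
The other 5 contribute at least 5 × 28 = 140, leaving at most 207 − 140 = 67.
Since 67 ≤ 113, this is achievable: one at 67 and 5 at 28.

67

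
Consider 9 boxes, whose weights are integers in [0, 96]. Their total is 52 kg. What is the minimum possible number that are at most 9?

4

If only k of them are at most 9, the other 9 − k are at least 10, so the total is at least (9 − k)·10 + k·0.
This is ≤ 52, so (9 − k)·10 + 0k ≤ 52, which gives k ≥ 4.
Exactly 4 works: 4 values at 0 and 5 at 10 total 50; raise one of the low values by 2 (still ≤ 9) to hit 52.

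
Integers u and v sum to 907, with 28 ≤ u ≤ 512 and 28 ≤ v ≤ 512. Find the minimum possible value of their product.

For a fixed sum, uv is smallest when u and v are as far apart as possible.
The extreme feasible split is u = 395, v = 512, giving uv = 202240.

202240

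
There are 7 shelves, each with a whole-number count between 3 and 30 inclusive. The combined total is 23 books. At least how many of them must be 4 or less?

6

Let j be the number exceeding 4. Then the total is ≥ 5·j + 3·(7 − j) = 21 + 2j.
So 2j ≤ 2 and j ≤ 1; hence at least 7 − 1 = 6 are ≤ 4.
Exactly 6 works: 6 values at 3 and 1 at 5 total 23.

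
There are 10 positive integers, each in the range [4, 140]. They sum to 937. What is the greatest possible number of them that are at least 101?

9

If k of the values are ≥ 101, the total is ≥ 101k + 4(10 − k).
Setting 101k + 4(10 − k) ≤ 937 gives 97k ≤ 897, so k ≤ 9.
k = 9 is achieved by 9 values at 101 and 1 at 4, total 913; add 24 to one value (staying below 101) to reach 937.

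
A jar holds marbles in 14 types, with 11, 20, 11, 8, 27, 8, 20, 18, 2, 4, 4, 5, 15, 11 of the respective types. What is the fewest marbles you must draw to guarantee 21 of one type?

158

In the worst case you take as many as possible of each type without reaching 21: 11 + 20 + 11 + 8 + 20 + 8 + 20 + 18 + 2 + 4 + 4 + 5 + 15 + 11 = 157.
The next one must give 21 of some type, so 157 + 1 = 158.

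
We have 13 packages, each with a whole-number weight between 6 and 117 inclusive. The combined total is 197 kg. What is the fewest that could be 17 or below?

Each value above 17 is at least 18, contributing at least 18 − 6 = 12 above the floor 6.
The sum exceeds the floor total 78 by 119, so at most ⌊119/12⌋ = 9 exceed 17, and at least 4 are ≤ 17.
Exactly 4 works: 4 values at 6 and 9 at 18 total 186; raise one of the low values by 11 (still ≤ 17) to hit 197.

4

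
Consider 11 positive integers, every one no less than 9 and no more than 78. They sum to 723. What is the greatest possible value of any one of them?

To make one integer as large as possible, make the other 10 as small as possible.
The other 10 contribute at least 10 × 9 = 90, leaving at most 723 − 90 = 633.
But each integer is capped at 78, so the maximum is 78.
Achievable: one at 78 and the other 10 totalling 645, which fits since 10 × 9 ≤ 645 ≤ 10 × 78.

78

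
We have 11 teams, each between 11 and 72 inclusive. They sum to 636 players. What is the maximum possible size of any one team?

To make one team as large as possible, make the other 10 as small as possible.
The other 10 contribute at least 10 × 11 = 110, leaving at most 636 − 110 = 526.
But each team is capped at 72, so the maximum is 72.
Achievable: one at 72 and the other 10 totalling 564, which fits since 10 × 11 ≤ 564 ≤ 10 × 72.

72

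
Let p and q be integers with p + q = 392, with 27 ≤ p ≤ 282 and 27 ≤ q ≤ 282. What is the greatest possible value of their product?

With p + q fixed, pq peaks when the two are closest together.
Taking p = 196 and q = 196 (both in [27, 282]) gives pq = 38416.

38416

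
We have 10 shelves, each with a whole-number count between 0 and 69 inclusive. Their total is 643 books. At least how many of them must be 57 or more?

If only k of them are at least 57, the other 10 − k are at most 56, so the total is at most k·69 + (10 − k)·56.
This must reach 643, so k·69 + (10 − k)·56 ≥ 643, giving k ≥ 7.
Exactly 7 works: 7 values at 69 and 3 at 56 total 651; lower one of the high values by 8 (still ≥ 57) to hit 643.

7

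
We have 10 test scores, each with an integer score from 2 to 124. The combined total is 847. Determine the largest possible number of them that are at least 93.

9

Suppose k of them are at least 93. Those contribute at least 93 each and the other 10 − k at least 2 each.
So the total is at least 93k + 2(10 − k) = 20 + 91k. This must be ≤ 847, giving k ≤ 9.
k = 9 is achieved by 9 values at 93 and 1 at 2, total 839; add 8 to one value (staying below 93) to reach 847.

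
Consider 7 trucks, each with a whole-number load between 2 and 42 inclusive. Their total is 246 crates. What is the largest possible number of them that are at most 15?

Suppose k of them are at most 15. Those contribute at most 15 each and the rest at most 42 each.
So the total is at most 15k + 42(7 − k) = 294 − 27k. This must still be ≥ 246, so k ≤ 1.
k = 1 is achieved by 1 value at 15 and 6 at 42, total 267; lower one of the 42's by 21 (still > 15) to reach 246.

1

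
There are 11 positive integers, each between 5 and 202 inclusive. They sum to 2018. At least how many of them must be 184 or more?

1

If only k of them are at least 184, the other 11 − k are at most 183, so the total is at most k·202 + (11 − k)·183.
This must reach 2018, so k·202 + (11 − k)·183 ≥ 2018, giving k ≥ 1.
Exactly 1 works: 1 value at 202 and 10 at 183 total 2032; lower one of the high values by 14 (still ≥ 184) to hit 2018.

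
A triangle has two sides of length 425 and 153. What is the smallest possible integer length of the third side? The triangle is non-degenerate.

273

The third side must exceed |425 − 153| = 272.
The smallest integer above 272 is 273.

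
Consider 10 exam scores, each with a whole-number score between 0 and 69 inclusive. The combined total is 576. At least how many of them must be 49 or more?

If only k of them are at least 49, the other 10 − k are at most 48, so the total is at most k·69 + (10 − k)·48.
This must reach 576, so k·69 + (10 − k)·48 ≥ 576, giving k ≥ 5.
Exactly 5 works: 5 values at 69 and 5 at 48 total 585; lower one of the high values by 9 (still ≥ 49) to hit 576.

5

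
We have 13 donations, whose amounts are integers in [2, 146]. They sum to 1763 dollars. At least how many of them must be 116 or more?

If only k of them are at least 116, the other 13 − k are at most 115, so the total is at most k·146 + (13 − k)·115.
This must reach 1763, so k·146 + (13 − k)·115 ≥ 1763, giving k ≥ 9.
Exactly 9 works: 9 values at 146 and 4 at 115 total 1774; lower one of the high values by 11 (still ≥ 116) to hit 1763.

9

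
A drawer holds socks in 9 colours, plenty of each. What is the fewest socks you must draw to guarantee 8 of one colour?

64

In the worst case you draw 7 of each of the 9 colours: 9 × 7 = 63.
One more forces 8 of some colour, so 63 + 1 = 64.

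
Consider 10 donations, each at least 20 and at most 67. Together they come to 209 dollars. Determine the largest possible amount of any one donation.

29

Maximizing one value means minimizing the remaining 9.
The other 9 contribute at least 9 × 20 = 180, leaving at most 209 − 180 = 29.
Since 29 ≤ 67, this is achievable: one at 29 and 9 at 20.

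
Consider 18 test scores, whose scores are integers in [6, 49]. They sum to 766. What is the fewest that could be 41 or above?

6

Suppose at most 18 − j of them reach 41; then j values are ≤ 40 and the rest ≤ 49.
The total is then ≤ 40·j + 49·(18 − j) = 882 − 9j. For this to be ≥ 766 we need j ≤ 12, so at least 18 − 12 = 6 must reach 41.
Exactly 6 works: 6 values at 49 and 12 at 40 total 774; lower one of the high values by 8 (still ≥ 41) to hit 766.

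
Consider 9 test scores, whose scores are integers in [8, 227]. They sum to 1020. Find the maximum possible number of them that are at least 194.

Suppose k of them are at least 194. Those contribute at least 194 each and the other 9 − k at least 8 each.
So the total is at least 194k + 8(9 − k) = 72 + 186k. This must be ≤ 1020, giving k ≤ 5.
k = 5 is achieved by 5 values at 194 and 4 at 8, total 1002; add 18 to one value (staying below 194) to reach 1020.

5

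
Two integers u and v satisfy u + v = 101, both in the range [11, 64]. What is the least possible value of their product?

2368

uv = u(101 − u) is concave in u, so over [37, 64] it is minimized at an endpoint.
The extreme feasible split is u = 37, v = 64, giving uv = 2368.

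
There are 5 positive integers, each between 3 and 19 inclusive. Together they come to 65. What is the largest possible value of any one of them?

Maximizing one value means minimizing the remaining 4.
The other 4 contribute at least 4 × 3 = 12, leaving at most 65 − 12 = 53.
But each integer is capped at 19, so the maximum is 19.
Achievable: one at 19 and the other 4 totalling 46, which fits since 4 × 3 ≤ 46 ≤ 4 × 19.

19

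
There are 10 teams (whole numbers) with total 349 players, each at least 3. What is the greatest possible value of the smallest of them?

34

The average is 349/10 < 35, so some value is ≤ 34.
Achievable: 1 of them at 34 and 9 at 35 total 349.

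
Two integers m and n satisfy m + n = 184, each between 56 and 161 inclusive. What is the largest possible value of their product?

For a fixed sum, the product mn is largest when m and n are as close as possible.
Taking m = 92 and n = 92 (both in [56, 161]) gives mn = 8464.

8464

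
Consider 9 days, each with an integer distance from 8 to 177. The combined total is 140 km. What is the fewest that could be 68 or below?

8

Let j be the number exceeding 68. Then the total is ≥ 69·j + 8·(9 − j) = 72 + 61j.
So 61j ≤ 68 and j ≤ 1; hence at least 9 − 1 = 8 are ≤ 68.
Exactly 8 works: 8 values at 8 and 1 at 69 total 133; raise one of the low values by 7 (still ≤ 68) to hit 140.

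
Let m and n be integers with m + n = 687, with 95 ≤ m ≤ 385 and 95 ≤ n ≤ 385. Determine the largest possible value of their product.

117992

For a fixed sum, the product mn is largest when m and n are as close as possible.
Taking m = 343 and n = 344 (both in [95, 385]) gives mn = 117992.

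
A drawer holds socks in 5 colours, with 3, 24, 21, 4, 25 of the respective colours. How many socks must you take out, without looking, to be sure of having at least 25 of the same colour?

In the worst case you take as many as possible of each colour without reaching 25: 3 + 24 + 21 + 4 + 24 = 76.
The next one must give 25 of some colour, so 76 + 1 = 77.

77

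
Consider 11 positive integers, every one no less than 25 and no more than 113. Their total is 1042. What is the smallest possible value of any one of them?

Minimizing one value means maximizing the remaining 10.
The other 10 can take up 10 × 113 = 1130 ≥ 1042 − 25, so one integer can sit at its floor of 25.
Achievable: one at 25 and the other 10 totalling 1017, which fits since 10 × 25 ≤ 1017 ≤ 10 × 113.

25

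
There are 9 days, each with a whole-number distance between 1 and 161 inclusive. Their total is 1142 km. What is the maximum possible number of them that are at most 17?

2

Each value at 17 or below falls at least 161 − 17 = 144 short of the ceiling 161.
The ceiling total is 9 × 161 = 1449, and we need 1142, so at most ⌊(1449 − 1142)/144⌋ = 2 can be that low.
k = 2 is achieved by 2 values at 17 and 7 at 161, total 1161; lower one of the 161's by 19 (still > 17) to reach 1142.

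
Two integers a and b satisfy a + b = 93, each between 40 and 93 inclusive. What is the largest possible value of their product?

With a + b fixed, ab peaks when the two are closest together.
Taking a = 46 and b = 47 (both in [40, 93]) gives ab = 2162.

2162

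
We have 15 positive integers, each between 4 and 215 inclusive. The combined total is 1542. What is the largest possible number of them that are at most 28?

Suppose k of them are at most 28. Those contribute at most 28 each and the rest at most 215 each.
So the total is at most 28k + 215(15 − k) = 3225 − 187k. This must still be ≥ 1542, so k ≤ 9.
k = 9 is achieved by 9 values at 28 and 6 at 215, total 1542.

9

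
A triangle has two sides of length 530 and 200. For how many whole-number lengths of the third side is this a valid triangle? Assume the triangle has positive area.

The triangle inequality gives |530 − 200| < c < 530 + 200, i.e. 330 < c < 730.
So c can be any integer from 331 to 729: 399 values.

399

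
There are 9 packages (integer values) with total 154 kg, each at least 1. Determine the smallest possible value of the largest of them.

The 9 values sum to 154, so their maximum is at least ⌈154/9⌉ = 18.
Taking 8 copies of 17 and 1 copy of 18 gives exactly 154, so 18 is attained.

18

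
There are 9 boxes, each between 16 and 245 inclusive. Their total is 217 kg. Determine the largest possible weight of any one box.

89

To make one box as large as possible, make the other 8 as small as possible.
The other 8 contribute at least 8 × 16 = 128, leaving at most 217 − 128 = 89.
Since 89 ≤ 245, this is achievable: one at 89 and 8 at 16.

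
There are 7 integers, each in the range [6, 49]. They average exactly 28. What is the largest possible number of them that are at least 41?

The total is 7 × 28 = 196.
If k of the values are ≥ 41, the total is ≥ 41k + 6(7 − k).
Setting 41k + 6(7 − k) ≤ 196 gives 35k ≤ 154, so k ≤ 4.
k = 4 is achieved by 4 values at 41 and 3 at 6, total 182; add 14 to one value (staying below 41) to reach 196.

4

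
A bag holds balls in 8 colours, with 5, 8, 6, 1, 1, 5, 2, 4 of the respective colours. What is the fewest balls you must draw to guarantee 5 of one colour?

25

In the worst case you take as many as possible of each colour without reaching 5: 4 + 4 + 4 + 1 + 1 + 4 + 2 + 4 = 24.
The next one must give 5 of some colour, so 24 + 1 = 25.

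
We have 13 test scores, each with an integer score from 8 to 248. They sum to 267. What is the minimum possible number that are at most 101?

12

Each value above 101 is at least 102, contributing at least 102 − 8 = 94 above the floor 8.
The sum exceeds the floor total 104 by 163, so at most ⌊163/94⌋ = 1 exceed 101, and at least 12 are ≤ 101.
Exactly 12 works: 12 values at 8 and 1 at 102 total 198; raise one of the low values by 69 (still ≤ 101) to hit 267.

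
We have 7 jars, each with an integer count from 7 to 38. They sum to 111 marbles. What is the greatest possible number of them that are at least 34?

2

If k of the values are ≥ 34, the total is ≥ 34k + 7(7 − k).
Setting 34k + 7(7 − k) ≤ 111 gives 27k ≤ 62, so k ≤ 2.
k = 2 is achieved by 2 values at 34 and 5 at 7, total 103; add 8 to one value (staying below 34) to reach 111.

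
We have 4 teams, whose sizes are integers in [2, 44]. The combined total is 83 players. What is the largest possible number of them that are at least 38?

2

Suppose k of them are at least 38. Those contribute at least 38 each and the other 4 − k at least 2 each.
So the total is at least 38k + 2(4 − k) = 8 + 36k. This must be ≤ 83, giving k ≤ 2.
k = 2 is achieved by 2 values at 38 and 2 at 2, total 80; add 3 to one value (staying below 38) to reach 83.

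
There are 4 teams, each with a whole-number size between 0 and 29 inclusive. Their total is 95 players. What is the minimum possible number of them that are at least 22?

Each value short of 22 is at most 21, costing at least 29 − 21 = 8 against the maximum total of 116.
We can afford to lose at most 116 − 95 = 21, so at most ⌊21/8⌋ = 2 fall short, and at least 2 are ≥ 22.
Exactly 2 works: 2 values at 29 and 2 at 21 total 100; lower one of the high values by 5 (still ≥ 22) to hit 95.

2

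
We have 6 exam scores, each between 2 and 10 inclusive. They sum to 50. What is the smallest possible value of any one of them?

2

To make one score as small as possible, make the other 5 as large as possible.
The other 5 can take up 5 × 10 = 50 ≥ 50 − 2, so one score can sit at its floor of 2.
Achievable: one at 2 and the other 5 totalling 48, which fits since 5 × 2 ≤ 48 ≤ 5 × 10.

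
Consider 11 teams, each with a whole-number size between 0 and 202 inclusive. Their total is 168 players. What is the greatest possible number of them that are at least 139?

1

With k values at 139 or above and the rest at least 0, the sum is at least 0 + 139k.
Since the sum is 168, we need 139k ≤ 168, i.e. k ≤ 1.
k = 1 is achieved by 1 value at 139 and 10 at 0, total 139; add 29 to one value (staying below 139) to reach 168.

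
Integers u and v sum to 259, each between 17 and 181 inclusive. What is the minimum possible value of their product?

uv = u(259 − u) is concave in u, so over [78, 181] it is minimized at an endpoint.
At the endpoint u = 78, v = 259 − 78 = 181, so uv = 78 × 181 = 14118.

14118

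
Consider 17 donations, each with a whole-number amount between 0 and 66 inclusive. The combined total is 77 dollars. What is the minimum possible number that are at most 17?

13

Each value above 17 is at least 18, contributing at least 18 − 0 = 18 above the floor 0.
The sum exceeds the floor total 0 by 77, so at most ⌊77/18⌋ = 4 exceed 17, and at least 13 are ≤ 17.
Exactly 13 works: 13 values at 0 and 4 at 18 total 72; raise one of the low values by 5 (still ≤ 17) to hit 77.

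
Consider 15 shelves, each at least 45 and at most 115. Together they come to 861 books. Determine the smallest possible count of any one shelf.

To make one shelf as small as possible, make the other 14 as large as possible.
The other 14 can take up 14 × 115 = 1610 ≥ 861 − 45, so one shelf can sit at its floor of 45.
Achievable: one at 45 and the other 14 totalling 816, which fits since 14 × 45 ≤ 816 ≤ 14 × 115.

45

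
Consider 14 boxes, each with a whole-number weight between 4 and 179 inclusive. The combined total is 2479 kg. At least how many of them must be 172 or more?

11

Each value short of 172 is at most 171, costing at least 179 − 171 = 8 against the maximum total of 2506.
We can afford to lose at most 2506 − 2479 = 27, so at most ⌊27/8⌋ = 3 fall short, and at least 11 are ≥ 172.
Exactly 11 works: 11 values at 179 and 3 at 171 total 2482; lower one of the high values by 3 (still ≥ 172) to hit 2479.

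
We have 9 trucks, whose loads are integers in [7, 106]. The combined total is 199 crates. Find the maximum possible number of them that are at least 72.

If k of the values are ≥ 72, the total is ≥ 72k + 7(9 − k).
Setting 72k + 7(9 − k) ≤ 199 gives 65k ≤ 136, so k ≤ 2.
k = 2 is achieved by 2 values at 72 and 7 at 7, total 193; add 6 to one value (staying below 72) to reach 199.

2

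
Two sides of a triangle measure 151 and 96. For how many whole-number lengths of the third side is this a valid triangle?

The triangle inequality gives |151 − 96| < c < 151 + 96, i.e. 55 < c < 247.
So c can be any integer from 56 to 246: 191 values.

191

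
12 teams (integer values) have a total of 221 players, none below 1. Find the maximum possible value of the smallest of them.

The average is 221/12 < 19, so some value is ≤ 18.
Taking 7 copies of 18 and 5 copies of 19 gives exactly 221, so 18 is attained.

18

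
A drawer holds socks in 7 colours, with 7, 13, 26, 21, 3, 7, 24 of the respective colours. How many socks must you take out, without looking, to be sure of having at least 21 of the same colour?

91

In the worst case you take as many as possible of each colour without reaching 21: 7 + 13 + 20 + 20 + 3 + 7 + 20 = 90.
The next one must give 21 of some colour, so 90 + 1 = 91.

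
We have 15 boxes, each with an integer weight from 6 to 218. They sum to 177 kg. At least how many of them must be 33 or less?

Let j be the number exceeding 33. Then the total is ≥ 34·j + 6·(15 − j) = 90 + 28j.
So 28j ≤ 87 and j ≤ 3; hence at least 15 − 3 = 12 are ≤ 33.
Exactly 12 works: 12 values at 6 and 3 at 34 total 174; raise one of the low values by 3 (still ≤ 33) to hit 177.

12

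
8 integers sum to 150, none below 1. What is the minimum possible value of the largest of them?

Some value must be at least ⌈150/8⌉ = 19, since 8 × 18 = 144 < 150.
Equality holds with 6 values of 19 and 2 values of 18.

19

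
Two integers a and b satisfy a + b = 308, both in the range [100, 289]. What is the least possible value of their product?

Since a + b is fixed, pushing one of them to its bound minimizes the product.
The extreme feasible split is a = 100, b = 208, giving ab = 20800.

20800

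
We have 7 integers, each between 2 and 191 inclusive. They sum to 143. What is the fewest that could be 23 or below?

If only k of them are at most 23, the other 7 − k are at least 24, so the total is at least (7 − k)·24 + k·2.
This is ≤ 143, so (7 − k)·24 + 2k ≤ 143, which gives k ≥ 2.
Exactly 2 works: 2 values at 2 and 5 at 24 total 124; raise one of the low values by 19 (still ≤ 23) to hit 143.

2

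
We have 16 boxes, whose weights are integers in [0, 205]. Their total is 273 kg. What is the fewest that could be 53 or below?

11

Each value above 53 is at least 54, contributing at least 54 − 0 = 54 above the floor 0.
The sum exceeds the floor total 0 by 273, so at most ⌊273/54⌋ = 5 exceed 53, and at least 11 are ≤ 53.
Exactly 11 works: 11 values at 0 and 5 at 54 total 270; raise one of the low values by 3 (still ≤ 53) to hit 273.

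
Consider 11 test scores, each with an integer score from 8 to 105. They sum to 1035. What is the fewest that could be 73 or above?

Suppose at most 11 − j of them reach 73; then j values are ≤ 72 and the rest ≤ 105.
The total is then ≤ 72·j + 105·(11 − j) = 1155 − 33j. For this to be ≥ 1035 we need j ≤ 3, so at least 11 − 3 = 8 must reach 73.
Exactly 8 works: 8 values at 105 and 3 at 72 total 1056; lower one of the high values by 21 (still ≥ 73) to hit 1035.

8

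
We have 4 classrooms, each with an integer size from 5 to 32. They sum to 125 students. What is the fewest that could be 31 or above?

If only k of them are at least 31, the other 4 − k are at most 30, so the total is at most k·32 + (4 − k)·30.
This must reach 125, so k·32 + (4 − k)·30 ≥ 125, giving k ≥ 3.
Exactly 3 works: 3 values at 32 and 1 at 30 total 126; lower one of the high values by 1 (still ≥ 31) to hit 125.

3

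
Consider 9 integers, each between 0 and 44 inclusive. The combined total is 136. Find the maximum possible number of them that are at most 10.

Suppose k of them are at most 10. Those contribute at most 10 each and the rest at most 44 each.
So the total is at most 10k + 44(9 − k) = 396 − 34k. This must still be ≥ 136, so k ≤ 7.
k = 7 is achieved by 7 values at 10 and 2 at 44, total 158; lower one of the 44's by 22 (still > 10) to reach 136.

7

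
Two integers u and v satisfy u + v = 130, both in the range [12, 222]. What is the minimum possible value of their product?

uv = u(130 − u) is concave in u, so over [12, 118] it is minimized at an endpoint.
The extreme feasible split is u = 12, v = 118, giving uv = 1416.

1416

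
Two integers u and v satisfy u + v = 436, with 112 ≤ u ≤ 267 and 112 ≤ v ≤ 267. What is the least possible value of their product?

For a fixed sum, uv is smallest when u and v are as far apart as possible.
The extreme feasible split is u = 169, v = 267, giving uv = 45123.

45123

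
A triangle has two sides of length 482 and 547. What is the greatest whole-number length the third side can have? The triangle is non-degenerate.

The third side must be less than 482 + 547 = 1029.
The largest integer below 1029 is 1028.

1028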